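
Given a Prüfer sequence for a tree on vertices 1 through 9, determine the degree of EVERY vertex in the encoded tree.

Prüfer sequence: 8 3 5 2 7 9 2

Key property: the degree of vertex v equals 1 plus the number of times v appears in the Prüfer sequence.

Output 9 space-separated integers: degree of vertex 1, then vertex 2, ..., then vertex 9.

Answer: 1 3 2 1 2 1 2 2 2

Derivation:
p_1 = 8: count[8] becomes 1
p_2 = 3: count[3] becomes 1
p_3 = 5: count[5] becomes 1
p_4 = 2: count[2] becomes 1
p_5 = 7: count[7] becomes 1
p_6 = 9: count[9] becomes 1
p_7 = 2: count[2] becomes 2
Degrees (1 + count): deg[1]=1+0=1, deg[2]=1+2=3, deg[3]=1+1=2, deg[4]=1+0=1, deg[5]=1+1=2, deg[6]=1+0=1, deg[7]=1+1=2, deg[8]=1+1=2, deg[9]=1+1=2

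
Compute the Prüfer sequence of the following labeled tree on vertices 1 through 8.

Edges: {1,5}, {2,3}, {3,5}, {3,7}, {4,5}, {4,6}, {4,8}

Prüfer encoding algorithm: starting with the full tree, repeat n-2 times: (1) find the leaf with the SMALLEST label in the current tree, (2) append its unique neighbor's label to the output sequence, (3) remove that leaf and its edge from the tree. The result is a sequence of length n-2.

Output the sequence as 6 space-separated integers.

Answer: 5 3 4 3 5 4

Derivation:
Step 1: leaves = {1,2,6,7,8}. Remove smallest leaf 1, emit neighbor 5.
Step 2: leaves = {2,6,7,8}. Remove smallest leaf 2, emit neighbor 3.
Step 3: leaves = {6,7,8}. Remove smallest leaf 6, emit neighbor 4.
Step 4: leaves = {7,8}. Remove smallest leaf 7, emit neighbor 3.
Step 5: leaves = {3,8}. Remove smallest leaf 3, emit neighbor 5.
Step 6: leaves = {5,8}. Remove smallest leaf 5, emit neighbor 4.
Done: 2 vertices remain (4, 8). Sequence = [5 3 4 3 5 4]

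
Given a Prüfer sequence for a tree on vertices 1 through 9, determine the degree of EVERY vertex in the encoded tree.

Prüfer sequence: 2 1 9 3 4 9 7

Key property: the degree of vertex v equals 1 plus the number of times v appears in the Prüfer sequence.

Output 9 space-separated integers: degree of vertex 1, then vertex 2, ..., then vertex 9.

Answer: 2 2 2 2 1 1 2 1 3

Derivation:
p_1 = 2: count[2] becomes 1
p_2 = 1: count[1] becomes 1
p_3 = 9: count[9] becomes 1
p_4 = 3: count[3] becomes 1
p_5 = 4: count[4] becomes 1
p_6 = 9: count[9] becomes 2
p_7 = 7: count[7] becomes 1
Degrees (1 + count): deg[1]=1+1=2, deg[2]=1+1=2, deg[3]=1+1=2, deg[4]=1+1=2, deg[5]=1+0=1, deg[6]=1+0=1, deg[7]=1+1=2, deg[8]=1+0=1, deg[9]=1+2=3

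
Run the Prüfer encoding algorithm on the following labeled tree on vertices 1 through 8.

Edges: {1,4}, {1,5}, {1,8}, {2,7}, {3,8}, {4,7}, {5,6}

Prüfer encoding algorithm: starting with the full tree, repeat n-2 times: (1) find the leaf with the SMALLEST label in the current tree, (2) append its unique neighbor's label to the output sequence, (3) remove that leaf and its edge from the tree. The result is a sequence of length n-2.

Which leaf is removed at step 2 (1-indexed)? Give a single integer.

Answer: 3

Derivation:
Step 1: current leaves = {2,3,6}. Remove leaf 2 (neighbor: 7).
Step 2: current leaves = {3,6,7}. Remove leaf 3 (neighbor: 8).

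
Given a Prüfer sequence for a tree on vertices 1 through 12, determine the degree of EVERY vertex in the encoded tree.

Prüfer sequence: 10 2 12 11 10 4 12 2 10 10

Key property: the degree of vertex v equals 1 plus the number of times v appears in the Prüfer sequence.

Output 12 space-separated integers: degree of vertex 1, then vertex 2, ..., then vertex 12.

Answer: 1 3 1 2 1 1 1 1 1 5 2 3

Derivation:
p_1 = 10: count[10] becomes 1
p_2 = 2: count[2] becomes 1
p_3 = 12: count[12] becomes 1
p_4 = 11: count[11] becomes 1
p_5 = 10: count[10] becomes 2
p_6 = 4: count[4] becomes 1
p_7 = 12: count[12] becomes 2
p_8 = 2: count[2] becomes 2
p_9 = 10: count[10] becomes 3
p_10 = 10: count[10] becomes 4
Degrees (1 + count): deg[1]=1+0=1, deg[2]=1+2=3, deg[3]=1+0=1, deg[4]=1+1=2, deg[5]=1+0=1, deg[6]=1+0=1, deg[7]=1+0=1, deg[8]=1+0=1, deg[9]=1+0=1, deg[10]=1+4=5, deg[11]=1+1=2, deg[12]=1+2=3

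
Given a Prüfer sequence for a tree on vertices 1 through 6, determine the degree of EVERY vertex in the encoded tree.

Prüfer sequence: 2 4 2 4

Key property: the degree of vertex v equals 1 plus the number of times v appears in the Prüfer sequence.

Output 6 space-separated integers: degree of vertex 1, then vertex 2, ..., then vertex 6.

p_1 = 2: count[2] becomes 1
p_2 = 4: count[4] becomes 1
p_3 = 2: count[2] becomes 2
p_4 = 4: count[4] becomes 2
Degrees (1 + count): deg[1]=1+0=1, deg[2]=1+2=3, deg[3]=1+0=1, deg[4]=1+2=3, deg[5]=1+0=1, deg[6]=1+0=1

Answer: 1 3 1 3 1 1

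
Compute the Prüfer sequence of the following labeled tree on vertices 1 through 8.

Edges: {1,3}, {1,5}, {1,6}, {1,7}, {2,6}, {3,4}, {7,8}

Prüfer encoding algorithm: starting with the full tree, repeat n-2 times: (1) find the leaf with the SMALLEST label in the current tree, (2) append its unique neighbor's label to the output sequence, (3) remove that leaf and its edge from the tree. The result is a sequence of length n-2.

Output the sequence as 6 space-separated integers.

Step 1: leaves = {2,4,5,8}. Remove smallest leaf 2, emit neighbor 6.
Step 2: leaves = {4,5,6,8}. Remove smallest leaf 4, emit neighbor 3.
Step 3: leaves = {3,5,6,8}. Remove smallest leaf 3, emit neighbor 1.
Step 4: leaves = {5,6,8}. Remove smallest leaf 5, emit neighbor 1.
Step 5: leaves = {6,8}. Remove smallest leaf 6, emit neighbor 1.
Step 6: leaves = {1,8}. Remove smallest leaf 1, emit neighbor 7.
Done: 2 vertices remain (7, 8). Sequence = [6 3 1 1 1 7]

Answer: 6 3 1 1 1 7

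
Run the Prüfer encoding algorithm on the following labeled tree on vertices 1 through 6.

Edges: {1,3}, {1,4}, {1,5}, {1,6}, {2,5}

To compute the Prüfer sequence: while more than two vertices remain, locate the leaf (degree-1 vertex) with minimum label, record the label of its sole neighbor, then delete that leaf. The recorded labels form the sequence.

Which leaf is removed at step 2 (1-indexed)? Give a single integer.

Answer: 3

Derivation:
Step 1: current leaves = {2,3,4,6}. Remove leaf 2 (neighbor: 5).
Step 2: current leaves = {3,4,5,6}. Remove leaf 3 (neighbor: 1).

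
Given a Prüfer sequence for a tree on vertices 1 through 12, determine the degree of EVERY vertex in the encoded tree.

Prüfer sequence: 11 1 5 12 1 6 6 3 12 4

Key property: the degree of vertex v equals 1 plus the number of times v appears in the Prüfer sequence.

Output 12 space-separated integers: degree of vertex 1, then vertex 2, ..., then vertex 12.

Answer: 3 1 2 2 2 3 1 1 1 1 2 3

Derivation:
p_1 = 11: count[11] becomes 1
p_2 = 1: count[1] becomes 1
p_3 = 5: count[5] becomes 1
p_4 = 12: count[12] becomes 1
p_5 = 1: count[1] becomes 2
p_6 = 6: count[6] becomes 1
p_7 = 6: count[6] becomes 2
p_8 = 3: count[3] becomes 1
p_9 = 12: count[12] becomes 2
p_10 = 4: count[4] becomes 1
Degrees (1 + count): deg[1]=1+2=3, deg[2]=1+0=1, deg[3]=1+1=2, deg[4]=1+1=2, deg[5]=1+1=2, deg[6]=1+2=3, deg[7]=1+0=1, deg[8]=1+0=1, deg[9]=1+0=1, deg[10]=1+0=1, deg[11]=1+1=2, deg[12]=1+2=3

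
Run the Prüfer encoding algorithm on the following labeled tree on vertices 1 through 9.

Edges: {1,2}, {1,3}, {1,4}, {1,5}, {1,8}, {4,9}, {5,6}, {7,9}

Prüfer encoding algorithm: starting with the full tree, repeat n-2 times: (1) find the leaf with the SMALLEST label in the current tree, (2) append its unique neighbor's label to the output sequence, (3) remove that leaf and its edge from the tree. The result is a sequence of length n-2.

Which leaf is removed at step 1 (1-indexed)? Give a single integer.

Answer: 2

Derivation:
Step 1: current leaves = {2,3,6,7,8}. Remove leaf 2 (neighbor: 1).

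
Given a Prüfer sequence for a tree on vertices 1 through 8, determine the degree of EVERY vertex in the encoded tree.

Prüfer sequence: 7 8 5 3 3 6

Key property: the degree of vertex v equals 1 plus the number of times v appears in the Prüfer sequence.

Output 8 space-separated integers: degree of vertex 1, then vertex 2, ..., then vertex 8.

p_1 = 7: count[7] becomes 1
p_2 = 8: count[8] becomes 1
p_3 = 5: count[5] becomes 1
p_4 = 3: count[3] becomes 1
p_5 = 3: count[3] becomes 2
p_6 = 6: count[6] becomes 1
Degrees (1 + count): deg[1]=1+0=1, deg[2]=1+0=1, deg[3]=1+2=3, deg[4]=1+0=1, deg[5]=1+1=2, deg[6]=1+1=2, deg[7]=1+1=2, deg[8]=1+1=2

Answer: 1 1 3 1 2 2 2 2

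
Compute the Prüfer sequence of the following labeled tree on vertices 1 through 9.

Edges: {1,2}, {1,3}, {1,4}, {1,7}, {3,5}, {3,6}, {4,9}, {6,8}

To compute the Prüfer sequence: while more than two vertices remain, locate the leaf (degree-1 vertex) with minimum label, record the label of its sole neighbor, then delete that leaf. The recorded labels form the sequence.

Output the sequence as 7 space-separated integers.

Answer: 1 3 1 6 3 1 4

Derivation:
Step 1: leaves = {2,5,7,8,9}. Remove smallest leaf 2, emit neighbor 1.
Step 2: leaves = {5,7,8,9}. Remove smallest leaf 5, emit neighbor 3.
Step 3: leaves = {7,8,9}. Remove smallest leaf 7, emit neighbor 1.
Step 4: leaves = {8,9}. Remove smallest leaf 8, emit neighbor 6.
Step 5: leaves = {6,9}. Remove smallest leaf 6, emit neighbor 3.
Step 6: leaves = {3,9}. Remove smallest leaf 3, emit neighbor 1.
Step 7: leaves = {1,9}. Remove smallest leaf 1, emit neighbor 4.
Done: 2 vertices remain (4, 9). Sequence = [1 3 1 6 3 1 4]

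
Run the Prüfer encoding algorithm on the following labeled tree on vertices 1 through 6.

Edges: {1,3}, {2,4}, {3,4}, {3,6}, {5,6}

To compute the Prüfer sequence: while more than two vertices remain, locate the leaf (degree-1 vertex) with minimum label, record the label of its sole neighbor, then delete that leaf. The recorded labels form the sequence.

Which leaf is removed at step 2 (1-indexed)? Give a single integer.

Step 1: current leaves = {1,2,5}. Remove leaf 1 (neighbor: 3).
Step 2: current leaves = {2,5}. Remove leaf 2 (neighbor: 4).

Answer: 2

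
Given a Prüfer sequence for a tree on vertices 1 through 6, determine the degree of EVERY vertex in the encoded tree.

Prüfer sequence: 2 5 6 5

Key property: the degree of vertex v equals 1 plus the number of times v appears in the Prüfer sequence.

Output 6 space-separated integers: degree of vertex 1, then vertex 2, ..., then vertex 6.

Answer: 1 2 1 1 3 2

Derivation:
p_1 = 2: count[2] becomes 1
p_2 = 5: count[5] becomes 1
p_3 = 6: count[6] becomes 1
p_4 = 5: count[5] becomes 2
Degrees (1 + count): deg[1]=1+0=1, deg[2]=1+1=2, deg[3]=1+0=1, deg[4]=1+0=1, deg[5]=1+2=3, deg[6]=1+1=2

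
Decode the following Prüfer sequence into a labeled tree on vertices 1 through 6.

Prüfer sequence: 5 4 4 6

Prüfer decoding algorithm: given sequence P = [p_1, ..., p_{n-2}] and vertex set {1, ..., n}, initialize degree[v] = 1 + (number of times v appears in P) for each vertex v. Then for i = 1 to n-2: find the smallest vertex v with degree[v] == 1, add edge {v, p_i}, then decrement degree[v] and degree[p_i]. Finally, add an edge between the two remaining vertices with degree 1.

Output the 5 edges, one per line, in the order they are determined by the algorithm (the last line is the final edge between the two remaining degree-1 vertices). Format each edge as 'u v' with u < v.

Answer: 1 5
2 4
3 4
4 6
5 6

Derivation:
Initial degrees: {1:1, 2:1, 3:1, 4:3, 5:2, 6:2}
Step 1: smallest deg-1 vertex = 1, p_1 = 5. Add edge {1,5}. Now deg[1]=0, deg[5]=1.
Step 2: smallest deg-1 vertex = 2, p_2 = 4. Add edge {2,4}. Now deg[2]=0, deg[4]=2.
Step 3: smallest deg-1 vertex = 3, p_3 = 4. Add edge {3,4}. Now deg[3]=0, deg[4]=1.
Step 4: smallest deg-1 vertex = 4, p_4 = 6. Add edge {4,6}. Now deg[4]=0, deg[6]=1.
Final: two remaining deg-1 vertices are 5, 6. Add edge {5,6}.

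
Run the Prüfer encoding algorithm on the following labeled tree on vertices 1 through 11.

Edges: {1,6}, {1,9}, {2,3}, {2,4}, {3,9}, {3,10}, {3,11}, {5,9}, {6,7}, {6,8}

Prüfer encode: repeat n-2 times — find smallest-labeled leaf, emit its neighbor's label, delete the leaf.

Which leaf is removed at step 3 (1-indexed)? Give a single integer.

Step 1: current leaves = {4,5,7,8,10,11}. Remove leaf 4 (neighbor: 2).
Step 2: current leaves = {2,5,7,8,10,11}. Remove leaf 2 (neighbor: 3).
Step 3: current leaves = {5,7,8,10,11}. Remove leaf 5 (neighbor: 9).

Answer: 5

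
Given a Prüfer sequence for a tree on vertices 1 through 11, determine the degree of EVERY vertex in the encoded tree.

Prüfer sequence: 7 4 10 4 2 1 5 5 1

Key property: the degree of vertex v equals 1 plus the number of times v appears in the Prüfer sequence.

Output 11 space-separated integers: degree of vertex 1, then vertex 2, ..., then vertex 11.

Answer: 3 2 1 3 3 1 2 1 1 2 1

Derivation:
p_1 = 7: count[7] becomes 1
p_2 = 4: count[4] becomes 1
p_3 = 10: count[10] becomes 1
p_4 = 4: count[4] becomes 2
p_5 = 2: count[2] becomes 1
p_6 = 1: count[1] becomes 1
p_7 = 5: count[5] becomes 1
p_8 = 5: count[5] becomes 2
p_9 = 1: count[1] becomes 2
Degrees (1 + count): deg[1]=1+2=3, deg[2]=1+1=2, deg[3]=1+0=1, deg[4]=1+2=3, deg[5]=1+2=3, deg[6]=1+0=1, deg[7]=1+1=2, deg[8]=1+0=1, deg[9]=1+0=1, deg[10]=1+1=2, deg[11]=1+0=1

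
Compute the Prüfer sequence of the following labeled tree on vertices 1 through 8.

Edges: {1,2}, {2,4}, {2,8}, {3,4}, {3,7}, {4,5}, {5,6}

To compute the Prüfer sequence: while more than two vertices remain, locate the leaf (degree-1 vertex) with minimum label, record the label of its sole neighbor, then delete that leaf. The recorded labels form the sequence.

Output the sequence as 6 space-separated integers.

Answer: 2 5 4 3 4 2

Derivation:
Step 1: leaves = {1,6,7,8}. Remove smallest leaf 1, emit neighbor 2.
Step 2: leaves = {6,7,8}. Remove smallest leaf 6, emit neighbor 5.
Step 3: leaves = {5,7,8}. Remove smallest leaf 5, emit neighbor 4.
Step 4: leaves = {7,8}. Remove smallest leaf 7, emit neighbor 3.
Step 5: leaves = {3,8}. Remove smallest leaf 3, emit neighbor 4.
Step 6: leaves = {4,8}. Remove smallest leaf 4, emit neighbor 2.
Done: 2 vertices remain (2, 8). Sequence = [2 5 4 3 4 2]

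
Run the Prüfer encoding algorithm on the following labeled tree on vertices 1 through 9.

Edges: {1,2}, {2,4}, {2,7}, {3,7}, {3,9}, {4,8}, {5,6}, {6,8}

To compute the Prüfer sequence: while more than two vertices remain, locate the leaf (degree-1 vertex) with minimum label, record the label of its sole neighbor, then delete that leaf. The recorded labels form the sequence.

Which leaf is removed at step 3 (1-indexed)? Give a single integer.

Step 1: current leaves = {1,5,9}. Remove leaf 1 (neighbor: 2).
Step 2: current leaves = {5,9}. Remove leaf 5 (neighbor: 6).
Step 3: current leaves = {6,9}. Remove leaf 6 (neighbor: 8).

Answer: 6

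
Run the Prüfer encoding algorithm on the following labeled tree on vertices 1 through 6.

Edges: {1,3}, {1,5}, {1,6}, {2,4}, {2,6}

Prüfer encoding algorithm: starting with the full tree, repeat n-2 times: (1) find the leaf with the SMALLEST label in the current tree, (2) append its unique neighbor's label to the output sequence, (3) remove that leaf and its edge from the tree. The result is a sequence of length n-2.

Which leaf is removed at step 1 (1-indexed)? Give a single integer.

Step 1: current leaves = {3,4,5}. Remove leaf 3 (neighbor: 1).

Answer: 3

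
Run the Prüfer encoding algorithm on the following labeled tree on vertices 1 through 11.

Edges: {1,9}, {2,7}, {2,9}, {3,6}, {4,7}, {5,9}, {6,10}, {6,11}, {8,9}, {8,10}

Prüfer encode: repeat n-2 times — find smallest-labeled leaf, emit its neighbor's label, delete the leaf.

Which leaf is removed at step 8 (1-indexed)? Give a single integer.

Step 1: current leaves = {1,3,4,5,11}. Remove leaf 1 (neighbor: 9).
Step 2: current leaves = {3,4,5,11}. Remove leaf 3 (neighbor: 6).
Step 3: current leaves = {4,5,11}. Remove leaf 4 (neighbor: 7).
Step 4: current leaves = {5,7,11}. Remove leaf 5 (neighbor: 9).
Step 5: current leaves = {7,11}. Remove leaf 7 (neighbor: 2).
Step 6: current leaves = {2,11}. Remove leaf 2 (neighbor: 9).
Step 7: current leaves = {9,11}. Remove leaf 9 (neighbor: 8).
Step 8: current leaves = {8,11}. Remove leaf 8 (neighbor: 10).

Answer: 8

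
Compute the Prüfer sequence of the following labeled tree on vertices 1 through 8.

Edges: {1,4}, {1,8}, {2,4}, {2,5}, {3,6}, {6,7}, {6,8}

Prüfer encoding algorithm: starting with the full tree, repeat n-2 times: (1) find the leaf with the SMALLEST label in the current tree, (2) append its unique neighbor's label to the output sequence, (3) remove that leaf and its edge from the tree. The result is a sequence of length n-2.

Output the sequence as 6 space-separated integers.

Answer: 6 2 4 1 8 6

Derivation:
Step 1: leaves = {3,5,7}. Remove smallest leaf 3, emit neighbor 6.
Step 2: leaves = {5,7}. Remove smallest leaf 5, emit neighbor 2.
Step 3: leaves = {2,7}. Remove smallest leaf 2, emit neighbor 4.
Step 4: leaves = {4,7}. Remove smallest leaf 4, emit neighbor 1.
Step 5: leaves = {1,7}. Remove smallest leaf 1, emit neighbor 8.
Step 6: leaves = {7,8}. Remove smallest leaf 7, emit neighbor 6.
Done: 2 vertices remain (6, 8). Sequence = [6 2 4 1 8 6]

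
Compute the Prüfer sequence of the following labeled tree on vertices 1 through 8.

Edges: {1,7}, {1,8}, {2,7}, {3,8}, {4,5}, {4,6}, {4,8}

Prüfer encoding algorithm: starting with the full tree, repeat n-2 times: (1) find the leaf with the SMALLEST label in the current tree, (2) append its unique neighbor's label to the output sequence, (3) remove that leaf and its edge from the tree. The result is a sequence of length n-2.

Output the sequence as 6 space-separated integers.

Answer: 7 8 4 4 8 1

Derivation:
Step 1: leaves = {2,3,5,6}. Remove smallest leaf 2, emit neighbor 7.
Step 2: leaves = {3,5,6,7}. Remove smallest leaf 3, emit neighbor 8.
Step 3: leaves = {5,6,7}. Remove smallest leaf 5, emit neighbor 4.
Step 4: leaves = {6,7}. Remove smallest leaf 6, emit neighbor 4.
Step 5: leaves = {4,7}. Remove smallest leaf 4, emit neighbor 8.
Step 6: leaves = {7,8}. Remove smallest leaf 7, emit neighbor 1.
Done: 2 vertices remain (1, 8). Sequence = [7 8 4 4 8 1]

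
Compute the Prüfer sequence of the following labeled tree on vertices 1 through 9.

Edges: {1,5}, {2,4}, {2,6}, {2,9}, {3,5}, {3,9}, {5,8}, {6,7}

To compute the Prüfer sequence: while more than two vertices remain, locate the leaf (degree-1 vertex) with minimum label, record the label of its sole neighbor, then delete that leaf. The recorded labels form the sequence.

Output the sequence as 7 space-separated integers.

Answer: 5 2 6 2 9 5 3

Derivation:
Step 1: leaves = {1,4,7,8}. Remove smallest leaf 1, emit neighbor 5.
Step 2: leaves = {4,7,8}. Remove smallest leaf 4, emit neighbor 2.
Step 3: leaves = {7,8}. Remove smallest leaf 7, emit neighbor 6.
Step 4: leaves = {6,8}. Remove smallest leaf 6, emit neighbor 2.
Step 5: leaves = {2,8}. Remove smallest leaf 2, emit neighbor 9.
Step 6: leaves = {8,9}. Remove smallest leaf 8, emit neighbor 5.
Step 7: leaves = {5,9}. Remove smallest leaf 5, emit neighbor 3.
Done: 2 vertices remain (3, 9). Sequence = [5 2 6 2 9 5 3]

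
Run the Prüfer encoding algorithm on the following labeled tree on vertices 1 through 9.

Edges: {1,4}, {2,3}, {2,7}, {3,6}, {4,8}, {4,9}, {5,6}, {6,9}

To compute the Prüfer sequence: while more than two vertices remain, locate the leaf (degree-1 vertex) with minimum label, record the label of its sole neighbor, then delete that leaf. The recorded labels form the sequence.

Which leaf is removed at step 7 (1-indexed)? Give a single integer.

Answer: 8

Derivation:
Step 1: current leaves = {1,5,7,8}. Remove leaf 1 (neighbor: 4).
Step 2: current leaves = {5,7,8}. Remove leaf 5 (neighbor: 6).
Step 3: current leaves = {7,8}. Remove leaf 7 (neighbor: 2).
Step 4: current leaves = {2,8}. Remove leaf 2 (neighbor: 3).
Step 5: current leaves = {3,8}. Remove leaf 3 (neighbor: 6).
Step 6: current leaves = {6,8}. Remove leaf 6 (neighbor: 9).
Step 7: current leaves = {8,9}. Remove leaf 8 (neighbor: 4).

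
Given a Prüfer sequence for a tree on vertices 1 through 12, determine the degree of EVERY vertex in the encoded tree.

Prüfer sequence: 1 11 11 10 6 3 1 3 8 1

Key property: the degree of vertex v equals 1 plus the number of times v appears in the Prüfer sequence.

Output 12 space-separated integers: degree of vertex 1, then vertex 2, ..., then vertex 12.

p_1 = 1: count[1] becomes 1
p_2 = 11: count[11] becomes 1
p_3 = 11: count[11] becomes 2
p_4 = 10: count[10] becomes 1
p_5 = 6: count[6] becomes 1
p_6 = 3: count[3] becomes 1
p_7 = 1: count[1] becomes 2
p_8 = 3: count[3] becomes 2
p_9 = 8: count[8] becomes 1
p_10 = 1: count[1] becomes 3
Degrees (1 + count): deg[1]=1+3=4, deg[2]=1+0=1, deg[3]=1+2=3, deg[4]=1+0=1, deg[5]=1+0=1, deg[6]=1+1=2, deg[7]=1+0=1, deg[8]=1+1=2, deg[9]=1+0=1, deg[10]=1+1=2, deg[11]=1+2=3, deg[12]=1+0=1

Answer: 4 1 3 1 1 2 1 2 1 2 3 1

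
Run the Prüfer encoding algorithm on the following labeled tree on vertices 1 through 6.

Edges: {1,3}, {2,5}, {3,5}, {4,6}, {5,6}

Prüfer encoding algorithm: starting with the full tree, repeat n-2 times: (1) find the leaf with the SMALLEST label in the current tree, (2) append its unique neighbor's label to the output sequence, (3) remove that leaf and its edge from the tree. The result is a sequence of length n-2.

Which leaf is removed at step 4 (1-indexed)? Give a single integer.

Answer: 4

Derivation:
Step 1: current leaves = {1,2,4}. Remove leaf 1 (neighbor: 3).
Step 2: current leaves = {2,3,4}. Remove leaf 2 (neighbor: 5).
Step 3: current leaves = {3,4}. Remove leaf 3 (neighbor: 5).
Step 4: current leaves = {4,5}. Remove leaf 4 (neighbor: 6).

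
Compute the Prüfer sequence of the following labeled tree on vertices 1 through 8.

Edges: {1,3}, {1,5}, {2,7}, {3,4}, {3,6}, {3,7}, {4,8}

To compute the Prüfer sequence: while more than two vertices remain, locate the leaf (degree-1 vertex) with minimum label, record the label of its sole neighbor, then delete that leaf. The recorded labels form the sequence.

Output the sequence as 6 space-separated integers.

Step 1: leaves = {2,5,6,8}. Remove smallest leaf 2, emit neighbor 7.
Step 2: leaves = {5,6,7,8}. Remove smallest leaf 5, emit neighbor 1.
Step 3: leaves = {1,6,7,8}. Remove smallest leaf 1, emit neighbor 3.
Step 4: leaves = {6,7,8}. Remove smallest leaf 6, emit neighbor 3.
Step 5: leaves = {7,8}. Remove smallest leaf 7, emit neighbor 3.
Step 6: leaves = {3,8}. Remove smallest leaf 3, emit neighbor 4.
Done: 2 vertices remain (4, 8). Sequence = [7 1 3 3 3 4]

Answer: 7 1 3 3 3 4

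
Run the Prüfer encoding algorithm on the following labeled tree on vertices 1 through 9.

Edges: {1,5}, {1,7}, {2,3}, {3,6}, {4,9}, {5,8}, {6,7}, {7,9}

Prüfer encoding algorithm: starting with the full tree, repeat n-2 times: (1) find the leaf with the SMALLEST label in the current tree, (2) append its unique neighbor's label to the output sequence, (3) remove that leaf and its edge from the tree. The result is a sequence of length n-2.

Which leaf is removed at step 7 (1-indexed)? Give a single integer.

Answer: 1

Derivation:
Step 1: current leaves = {2,4,8}. Remove leaf 2 (neighbor: 3).
Step 2: current leaves = {3,4,8}. Remove leaf 3 (neighbor: 6).
Step 3: current leaves = {4,6,8}. Remove leaf 4 (neighbor: 9).
Step 4: current leaves = {6,8,9}. Remove leaf 6 (neighbor: 7).
Step 5: current leaves = {8,9}. Remove leaf 8 (neighbor: 5).
Step 6: current leaves = {5,9}. Remove leaf 5 (neighbor: 1).
Step 7: current leaves = {1,9}. Remove leaf 1 (neighbor: 7).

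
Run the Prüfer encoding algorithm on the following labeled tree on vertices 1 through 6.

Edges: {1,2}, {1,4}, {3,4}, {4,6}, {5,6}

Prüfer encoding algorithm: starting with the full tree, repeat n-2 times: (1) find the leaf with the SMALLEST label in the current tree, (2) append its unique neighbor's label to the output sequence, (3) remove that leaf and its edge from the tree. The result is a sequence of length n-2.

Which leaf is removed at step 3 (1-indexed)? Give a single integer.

Step 1: current leaves = {2,3,5}. Remove leaf 2 (neighbor: 1).
Step 2: current leaves = {1,3,5}. Remove leaf 1 (neighbor: 4).
Step 3: current leaves = {3,5}. Remove leaf 3 (neighbor: 4).

Answer: 3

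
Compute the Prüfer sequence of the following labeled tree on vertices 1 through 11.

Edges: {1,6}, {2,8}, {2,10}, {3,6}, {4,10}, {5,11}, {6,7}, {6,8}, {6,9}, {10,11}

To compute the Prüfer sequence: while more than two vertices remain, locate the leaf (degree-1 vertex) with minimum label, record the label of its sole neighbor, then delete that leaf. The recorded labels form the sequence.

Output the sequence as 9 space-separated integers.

Step 1: leaves = {1,3,4,5,7,9}. Remove smallest leaf 1, emit neighbor 6.
Step 2: leaves = {3,4,5,7,9}. Remove smallest leaf 3, emit neighbor 6.
Step 3: leaves = {4,5,7,9}. Remove smallest leaf 4, emit neighbor 10.
Step 4: leaves = {5,7,9}. Remove smallest leaf 5, emit neighbor 11.
Step 5: leaves = {7,9,11}. Remove smallest leaf 7, emit neighbor 6.
Step 6: leaves = {9,11}. Remove smallest leaf 9, emit neighbor 6.
Step 7: leaves = {6,11}. Remove smallest leaf 6, emit neighbor 8.
Step 8: leaves = {8,11}. Remove smallest leaf 8, emit neighbor 2.
Step 9: leaves = {2,11}. Remove smallest leaf 2, emit neighbor 10.
Done: 2 vertices remain (10, 11). Sequence = [6 6 10 11 6 6 8 2 10]

Answer: 6 6 10 11 6 6 8 2 10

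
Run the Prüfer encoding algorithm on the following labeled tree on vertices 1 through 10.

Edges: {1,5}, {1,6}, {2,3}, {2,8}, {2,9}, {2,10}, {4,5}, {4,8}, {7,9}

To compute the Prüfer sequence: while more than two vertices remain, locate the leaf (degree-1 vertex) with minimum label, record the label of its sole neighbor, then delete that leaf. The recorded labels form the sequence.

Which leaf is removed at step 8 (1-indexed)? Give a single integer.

Answer: 9

Derivation:
Step 1: current leaves = {3,6,7,10}. Remove leaf 3 (neighbor: 2).
Step 2: current leaves = {6,7,10}. Remove leaf 6 (neighbor: 1).
Step 3: current leaves = {1,7,10}. Remove leaf 1 (neighbor: 5).
Step 4: current leaves = {5,7,10}. Remove leaf 5 (neighbor: 4).
Step 5: current leaves = {4,7,10}. Remove leaf 4 (neighbor: 8).
Step 6: current leaves = {7,8,10}. Remove leaf 7 (neighbor: 9).
Step 7: current leaves = {8,9,10}. Remove leaf 8 (neighbor: 2).
Step 8: current leaves = {9,10}. Remove leaf 9 (neighbor: 2).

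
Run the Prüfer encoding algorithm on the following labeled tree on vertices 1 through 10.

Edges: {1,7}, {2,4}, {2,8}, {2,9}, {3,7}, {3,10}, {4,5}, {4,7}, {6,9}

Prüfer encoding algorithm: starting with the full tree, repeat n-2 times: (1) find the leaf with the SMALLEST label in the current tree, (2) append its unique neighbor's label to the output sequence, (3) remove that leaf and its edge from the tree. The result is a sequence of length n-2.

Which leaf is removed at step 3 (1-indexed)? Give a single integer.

Answer: 6

Derivation:
Step 1: current leaves = {1,5,6,8,10}. Remove leaf 1 (neighbor: 7).
Step 2: current leaves = {5,6,8,10}. Remove leaf 5 (neighbor: 4).
Step 3: current leaves = {6,8,10}. Remove leaf 6 (neighbor: 9).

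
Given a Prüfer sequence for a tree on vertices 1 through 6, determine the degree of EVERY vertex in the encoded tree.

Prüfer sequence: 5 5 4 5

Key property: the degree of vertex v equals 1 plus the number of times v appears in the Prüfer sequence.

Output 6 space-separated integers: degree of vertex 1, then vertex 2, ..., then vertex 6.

p_1 = 5: count[5] becomes 1
p_2 = 5: count[5] becomes 2
p_3 = 4: count[4] becomes 1
p_4 = 5: count[5] becomes 3
Degrees (1 + count): deg[1]=1+0=1, deg[2]=1+0=1, deg[3]=1+0=1, deg[4]=1+1=2, deg[5]=1+3=4, deg[6]=1+0=1

Answer: 1 1 1 2 4 1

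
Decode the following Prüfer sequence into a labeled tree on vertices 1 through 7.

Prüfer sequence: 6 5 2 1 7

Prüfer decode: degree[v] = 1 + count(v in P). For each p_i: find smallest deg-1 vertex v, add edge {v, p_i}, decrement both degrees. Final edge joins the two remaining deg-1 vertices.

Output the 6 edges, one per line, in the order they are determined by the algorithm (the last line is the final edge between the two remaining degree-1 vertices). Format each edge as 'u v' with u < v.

Initial degrees: {1:2, 2:2, 3:1, 4:1, 5:2, 6:2, 7:2}
Step 1: smallest deg-1 vertex = 3, p_1 = 6. Add edge {3,6}. Now deg[3]=0, deg[6]=1.
Step 2: smallest deg-1 vertex = 4, p_2 = 5. Add edge {4,5}. Now deg[4]=0, deg[5]=1.
Step 3: smallest deg-1 vertex = 5, p_3 = 2. Add edge {2,5}. Now deg[5]=0, deg[2]=1.
Step 4: smallest deg-1 vertex = 2, p_4 = 1. Add edge {1,2}. Now deg[2]=0, deg[1]=1.
Step 5: smallest deg-1 vertex = 1, p_5 = 7. Add edge {1,7}. Now deg[1]=0, deg[7]=1.
Final: two remaining deg-1 vertices are 6, 7. Add edge {6,7}.

Answer: 3 6
4 5
2 5
1 2
1 7
6 7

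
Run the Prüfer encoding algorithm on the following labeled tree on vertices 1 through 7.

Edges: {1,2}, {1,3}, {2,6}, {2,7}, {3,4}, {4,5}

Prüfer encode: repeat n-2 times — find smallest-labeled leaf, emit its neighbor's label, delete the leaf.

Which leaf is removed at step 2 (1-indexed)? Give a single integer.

Answer: 4

Derivation:
Step 1: current leaves = {5,6,7}. Remove leaf 5 (neighbor: 4).
Step 2: current leaves = {4,6,7}. Remove leaf 4 (neighbor: 3).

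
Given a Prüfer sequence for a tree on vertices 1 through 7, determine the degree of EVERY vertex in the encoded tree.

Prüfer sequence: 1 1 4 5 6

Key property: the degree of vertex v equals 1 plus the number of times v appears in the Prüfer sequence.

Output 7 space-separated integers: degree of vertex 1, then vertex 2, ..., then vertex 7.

Answer: 3 1 1 2 2 2 1

Derivation:
p_1 = 1: count[1] becomes 1
p_2 = 1: count[1] becomes 2
p_3 = 4: count[4] becomes 1
p_4 = 5: count[5] becomes 1
p_5 = 6: count[6] becomes 1
Degrees (1 + count): deg[1]=1+2=3, deg[2]=1+0=1, deg[3]=1+0=1, deg[4]=1+1=2, deg[5]=1+1=2, deg[6]=1+1=2, deg[7]=1+0=1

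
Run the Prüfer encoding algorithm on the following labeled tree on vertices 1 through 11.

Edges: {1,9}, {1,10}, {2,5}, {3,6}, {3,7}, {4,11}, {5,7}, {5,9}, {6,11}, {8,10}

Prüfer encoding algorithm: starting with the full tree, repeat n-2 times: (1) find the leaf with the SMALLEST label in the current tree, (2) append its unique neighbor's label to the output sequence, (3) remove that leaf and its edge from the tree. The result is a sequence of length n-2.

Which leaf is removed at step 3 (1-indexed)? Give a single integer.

Step 1: current leaves = {2,4,8}. Remove leaf 2 (neighbor: 5).
Step 2: current leaves = {4,8}. Remove leaf 4 (neighbor: 11).
Step 3: current leaves = {8,11}. Remove leaf 8 (neighbor: 10).

Answer: 8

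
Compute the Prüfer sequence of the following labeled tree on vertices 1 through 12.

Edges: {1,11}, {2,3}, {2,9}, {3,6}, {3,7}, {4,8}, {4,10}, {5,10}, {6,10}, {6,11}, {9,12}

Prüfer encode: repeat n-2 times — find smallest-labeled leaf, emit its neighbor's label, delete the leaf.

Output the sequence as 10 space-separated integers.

Answer: 11 10 3 4 10 6 6 3 2 9

Derivation:
Step 1: leaves = {1,5,7,8,12}. Remove smallest leaf 1, emit neighbor 11.
Step 2: leaves = {5,7,8,11,12}. Remove smallest leaf 5, emit neighbor 10.
Step 3: leaves = {7,8,11,12}. Remove smallest leaf 7, emit neighbor 3.
Step 4: leaves = {8,11,12}. Remove smallest leaf 8, emit neighbor 4.
Step 5: leaves = {4,11,12}. Remove smallest leaf 4, emit neighbor 10.
Step 6: leaves = {10,11,12}. Remove smallest leaf 10, emit neighbor 6.
Step 7: leaves = {11,12}. Remove smallest leaf 11, emit neighbor 6.
Step 8: leaves = {6,12}. Remove smallest leaf 6, emit neighbor 3.
Step 9: leaves = {3,12}. Remove smallest leaf 3, emit neighbor 2.
Step 10: leaves = {2,12}. Remove smallest leaf 2, emit neighbor 9.
Done: 2 vertices remain (9, 12). Sequence = [11 10 3 4 10 6 6 3 2 9]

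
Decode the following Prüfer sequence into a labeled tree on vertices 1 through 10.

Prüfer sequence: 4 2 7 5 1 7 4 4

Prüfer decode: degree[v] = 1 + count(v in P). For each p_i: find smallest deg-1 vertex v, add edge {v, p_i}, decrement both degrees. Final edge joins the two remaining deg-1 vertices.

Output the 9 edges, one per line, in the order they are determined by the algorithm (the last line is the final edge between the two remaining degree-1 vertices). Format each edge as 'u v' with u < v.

Initial degrees: {1:2, 2:2, 3:1, 4:4, 5:2, 6:1, 7:3, 8:1, 9:1, 10:1}
Step 1: smallest deg-1 vertex = 3, p_1 = 4. Add edge {3,4}. Now deg[3]=0, deg[4]=3.
Step 2: smallest deg-1 vertex = 6, p_2 = 2. Add edge {2,6}. Now deg[6]=0, deg[2]=1.
Step 3: smallest deg-1 vertex = 2, p_3 = 7. Add edge {2,7}. Now deg[2]=0, deg[7]=2.
Step 4: smallest deg-1 vertex = 8, p_4 = 5. Add edge {5,8}. Now deg[8]=0, deg[5]=1.
Step 5: smallest deg-1 vertex = 5, p_5 = 1. Add edge {1,5}. Now deg[5]=0, deg[1]=1.
Step 6: smallest deg-1 vertex = 1, p_6 = 7. Add edge {1,7}. Now deg[1]=0, deg[7]=1.
Step 7: smallest deg-1 vertex = 7, p_7 = 4. Add edge {4,7}. Now deg[7]=0, deg[4]=2.
Step 8: smallest deg-1 vertex = 9, p_8 = 4. Add edge {4,9}. Now deg[9]=0, deg[4]=1.
Final: two remaining deg-1 vertices are 4, 10. Add edge {4,10}.

Answer: 3 4
2 6
2 7
5 8
1 5
1 7
4 7
4 9
4 10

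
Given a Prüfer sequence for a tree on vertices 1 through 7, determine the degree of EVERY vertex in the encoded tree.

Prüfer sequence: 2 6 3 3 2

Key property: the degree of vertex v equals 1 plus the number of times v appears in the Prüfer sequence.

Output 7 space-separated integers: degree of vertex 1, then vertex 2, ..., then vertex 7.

Answer: 1 3 3 1 1 2 1

Derivation:
p_1 = 2: count[2] becomes 1
p_2 = 6: count[6] becomes 1
p_3 = 3: count[3] becomes 1
p_4 = 3: count[3] becomes 2
p_5 = 2: count[2] becomes 2
Degrees (1 + count): deg[1]=1+0=1, deg[2]=1+2=3, deg[3]=1+2=3, deg[4]=1+0=1, deg[5]=1+0=1, deg[6]=1+1=2, deg[7]=1+0=1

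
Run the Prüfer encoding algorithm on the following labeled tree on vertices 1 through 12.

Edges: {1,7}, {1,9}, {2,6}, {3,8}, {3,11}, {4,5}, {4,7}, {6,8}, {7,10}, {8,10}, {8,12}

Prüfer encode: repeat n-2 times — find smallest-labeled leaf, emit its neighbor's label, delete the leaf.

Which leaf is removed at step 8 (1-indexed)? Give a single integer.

Answer: 10

Derivation:
Step 1: current leaves = {2,5,9,11,12}. Remove leaf 2 (neighbor: 6).
Step 2: current leaves = {5,6,9,11,12}. Remove leaf 5 (neighbor: 4).
Step 3: current leaves = {4,6,9,11,12}. Remove leaf 4 (neighbor: 7).
Step 4: current leaves = {6,9,11,12}. Remove leaf 6 (neighbor: 8).
Step 5: current leaves = {9,11,12}. Remove leaf 9 (neighbor: 1).
Step 6: current leaves = {1,11,12}. Remove leaf 1 (neighbor: 7).
Step 7: current leaves = {7,11,12}. Remove leaf 7 (neighbor: 10).
Step 8: current leaves = {10,11,12}. Remove leaf 10 (neighbor: 8).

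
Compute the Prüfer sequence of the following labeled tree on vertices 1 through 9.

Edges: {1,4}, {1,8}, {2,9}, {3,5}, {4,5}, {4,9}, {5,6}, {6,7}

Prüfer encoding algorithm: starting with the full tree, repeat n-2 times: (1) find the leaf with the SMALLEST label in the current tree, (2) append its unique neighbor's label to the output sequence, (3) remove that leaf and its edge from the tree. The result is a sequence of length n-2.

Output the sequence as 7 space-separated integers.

Step 1: leaves = {2,3,7,8}. Remove smallest leaf 2, emit neighbor 9.
Step 2: leaves = {3,7,8,9}. Remove smallest leaf 3, emit neighbor 5.
Step 3: leaves = {7,8,9}. Remove smallest leaf 7, emit neighbor 6.
Step 4: leaves = {6,8,9}. Remove smallest leaf 6, emit neighbor 5.
Step 5: leaves = {5,8,9}. Remove smallest leaf 5, emit neighbor 4.
Step 6: leaves = {8,9}. Remove smallest leaf 8, emit neighbor 1.
Step 7: leaves = {1,9}. Remove smallest leaf 1, emit neighbor 4.
Done: 2 vertices remain (4, 9). Sequence = [9 5 6 5 4 1 4]

Answer: 9 5 6 5 4 1 4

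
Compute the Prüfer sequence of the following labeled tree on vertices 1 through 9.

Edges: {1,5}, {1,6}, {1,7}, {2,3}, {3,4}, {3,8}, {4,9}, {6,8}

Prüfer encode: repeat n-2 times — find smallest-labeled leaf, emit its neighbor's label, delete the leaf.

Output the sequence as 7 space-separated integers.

Answer: 3 1 1 6 8 3 4

Derivation:
Step 1: leaves = {2,5,7,9}. Remove smallest leaf 2, emit neighbor 3.
Step 2: leaves = {5,7,9}. Remove smallest leaf 5, emit neighbor 1.
Step 3: leaves = {7,9}. Remove smallest leaf 7, emit neighbor 1.
Step 4: leaves = {1,9}. Remove smallest leaf 1, emit neighbor 6.
Step 5: leaves = {6,9}. Remove smallest leaf 6, emit neighbor 8.
Step 6: leaves = {8,9}. Remove smallest leaf 8, emit neighbor 3.
Step 7: leaves = {3,9}. Remove smallest leaf 3, emit neighbor 4.
Done: 2 vertices remain (4, 9). Sequence = [3 1 1 6 8 3 4]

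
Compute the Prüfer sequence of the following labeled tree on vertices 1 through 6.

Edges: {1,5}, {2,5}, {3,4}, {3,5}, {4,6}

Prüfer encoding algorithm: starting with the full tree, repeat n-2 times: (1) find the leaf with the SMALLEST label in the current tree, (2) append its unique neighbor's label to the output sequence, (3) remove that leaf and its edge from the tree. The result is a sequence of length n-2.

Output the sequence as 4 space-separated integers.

Step 1: leaves = {1,2,6}. Remove smallest leaf 1, emit neighbor 5.
Step 2: leaves = {2,6}. Remove smallest leaf 2, emit neighbor 5.
Step 3: leaves = {5,6}. Remove smallest leaf 5, emit neighbor 3.
Step 4: leaves = {3,6}. Remove smallest leaf 3, emit neighbor 4.
Done: 2 vertices remain (4, 6). Sequence = [5 5 3 4]

Answer: 5 5 3 4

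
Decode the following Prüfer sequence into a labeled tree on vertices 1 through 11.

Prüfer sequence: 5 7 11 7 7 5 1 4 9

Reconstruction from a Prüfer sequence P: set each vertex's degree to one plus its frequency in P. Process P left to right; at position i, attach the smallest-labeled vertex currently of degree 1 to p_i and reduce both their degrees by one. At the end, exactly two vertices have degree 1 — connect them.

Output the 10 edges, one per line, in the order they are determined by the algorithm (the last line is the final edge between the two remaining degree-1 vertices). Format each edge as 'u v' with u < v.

Initial degrees: {1:2, 2:1, 3:1, 4:2, 5:3, 6:1, 7:4, 8:1, 9:2, 10:1, 11:2}
Step 1: smallest deg-1 vertex = 2, p_1 = 5. Add edge {2,5}. Now deg[2]=0, deg[5]=2.
Step 2: smallest deg-1 vertex = 3, p_2 = 7. Add edge {3,7}. Now deg[3]=0, deg[7]=3.
Step 3: smallest deg-1 vertex = 6, p_3 = 11. Add edge {6,11}. Now deg[6]=0, deg[11]=1.
Step 4: smallest deg-1 vertex = 8, p_4 = 7. Add edge {7,8}. Now deg[8]=0, deg[7]=2.
Step 5: smallest deg-1 vertex = 10, p_5 = 7. Add edge {7,10}. Now deg[10]=0, deg[7]=1.
Step 6: smallest deg-1 vertex = 7, p_6 = 5. Add edge {5,7}. Now deg[7]=0, deg[5]=1.
Step 7: smallest deg-1 vertex = 5, p_7 = 1. Add edge {1,5}. Now deg[5]=0, deg[1]=1.
Step 8: smallest deg-1 vertex = 1, p_8 = 4. Add edge {1,4}. Now deg[1]=0, deg[4]=1.
Step 9: smallest deg-1 vertex = 4, p_9 = 9. Add edge {4,9}. Now deg[4]=0, deg[9]=1.
Final: two remaining deg-1 vertices are 9, 11. Add edge {9,11}.

Answer: 2 5
3 7
6 11
7 8
7 10
5 7
1 5
1 4
4 9
9 11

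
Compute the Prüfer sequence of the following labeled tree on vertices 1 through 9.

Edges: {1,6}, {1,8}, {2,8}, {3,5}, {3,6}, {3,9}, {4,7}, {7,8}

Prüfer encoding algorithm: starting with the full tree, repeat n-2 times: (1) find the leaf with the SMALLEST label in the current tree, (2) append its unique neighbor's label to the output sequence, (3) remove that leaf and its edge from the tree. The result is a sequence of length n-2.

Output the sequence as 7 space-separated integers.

Answer: 8 7 3 8 1 6 3

Derivation:
Step 1: leaves = {2,4,5,9}. Remove smallest leaf 2, emit neighbor 8.
Step 2: leaves = {4,5,9}. Remove smallest leaf 4, emit neighbor 7.
Step 3: leaves = {5,7,9}. Remove smallest leaf 5, emit neighbor 3.
Step 4: leaves = {7,9}. Remove smallest leaf 7, emit neighbor 8.
Step 5: leaves = {8,9}. Remove smallest leaf 8, emit neighbor 1.
Step 6: leaves = {1,9}. Remove smallest leaf 1, emit neighbor 6.
Step 7: leaves = {6,9}. Remove smallest leaf 6, emit neighbor 3.
Done: 2 vertices remain (3, 9). Sequence = [8 7 3 8 1 6 3]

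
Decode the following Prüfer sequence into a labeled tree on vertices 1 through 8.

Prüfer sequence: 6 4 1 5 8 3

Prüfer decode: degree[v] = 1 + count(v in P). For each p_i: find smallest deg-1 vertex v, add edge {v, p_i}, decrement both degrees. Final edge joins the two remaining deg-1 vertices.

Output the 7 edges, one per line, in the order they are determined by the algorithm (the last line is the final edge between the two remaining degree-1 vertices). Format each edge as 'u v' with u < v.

Answer: 2 6
4 6
1 4
1 5
5 8
3 7
3 8

Derivation:
Initial degrees: {1:2, 2:1, 3:2, 4:2, 5:2, 6:2, 7:1, 8:2}
Step 1: smallest deg-1 vertex = 2, p_1 = 6. Add edge {2,6}. Now deg[2]=0, deg[6]=1.
Step 2: smallest deg-1 vertex = 6, p_2 = 4. Add edge {4,6}. Now deg[6]=0, deg[4]=1.
Step 3: smallest deg-1 vertex = 4, p_3 = 1. Add edge {1,4}. Now deg[4]=0, deg[1]=1.
Step 4: smallest deg-1 vertex = 1, p_4 = 5. Add edge {1,5}. Now deg[1]=0, deg[5]=1.
Step 5: smallest deg-1 vertex = 5, p_5 = 8. Add edge {5,8}. Now deg[5]=0, deg[8]=1.
Step 6: smallest deg-1 vertex = 7, p_6 = 3. Add edge {3,7}. Now deg[7]=0, deg[3]=1.
Final: two remaining deg-1 vertices are 3, 8. Add edge {3,8}.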